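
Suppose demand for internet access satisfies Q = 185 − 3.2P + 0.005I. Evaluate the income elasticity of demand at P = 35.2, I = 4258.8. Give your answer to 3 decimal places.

At P = 35.2, I = 4258.8: Q = 93.654.
Holding P constant, ∂Q/∂I = 0.005.
η_I = (∂Q/∂I)·(I/Q) = 0.005 × (4258.8/93.654) = 0.227.

0.227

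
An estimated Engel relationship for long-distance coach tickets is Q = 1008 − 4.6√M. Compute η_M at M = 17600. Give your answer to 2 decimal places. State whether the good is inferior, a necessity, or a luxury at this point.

-0.77 (inferior good)

At M = 17600: Q = 397.741.
dQ/dM = -4.6/(2√M) = -0.0173369 at this income.
η = (dQ/dM)·(M/Q) = -0.0173369 × (17600/397.741) = -0.77.
Since η < 0, the good is an inferior good.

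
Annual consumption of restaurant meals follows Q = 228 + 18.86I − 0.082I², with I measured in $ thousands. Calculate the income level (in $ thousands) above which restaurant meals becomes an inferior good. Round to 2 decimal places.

115.00

dQ/dI = 18.86 − 0.164I.
The good is inferior where dQ/dI < 0. Setting dQ/dI = 0 gives I = 18.86 / 0.164 = 115.00.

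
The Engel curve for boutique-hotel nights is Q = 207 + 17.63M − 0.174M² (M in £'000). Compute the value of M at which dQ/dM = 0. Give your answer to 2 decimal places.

50.66

dQ/dM = 17.63 − 0.348M.
The good is inferior where dQ/dM < 0. Setting dQ/dM = 0 gives M = 17.63 / 0.348 = 50.66.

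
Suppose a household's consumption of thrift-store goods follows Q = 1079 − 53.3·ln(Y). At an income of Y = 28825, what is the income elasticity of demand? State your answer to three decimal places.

At Y = 28825: Q = 531.662.
dQ/dY = -53.3/Y = -0.00184909 at this income.
η = (dQ/dY)·(Y/Q) = -0.00184909 × (28825/531.662) = -0.100.

-0.100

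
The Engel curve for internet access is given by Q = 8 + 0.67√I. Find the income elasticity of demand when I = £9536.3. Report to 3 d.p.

0.446

At I = 9536.3: Q = 73.428.
dQ/dI = 0.67/(2√I) = 0.00343048 at this income.
η = (dQ/dI)·(I/Q) = 0.00343048 × (9536.3/73.428) = 0.446.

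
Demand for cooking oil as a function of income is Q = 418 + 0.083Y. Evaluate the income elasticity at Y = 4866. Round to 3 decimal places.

At Y = 4866: Q = 821.878.
dQ/dY = 0.083.
η = (dQ/dY)·(Y/Q) = 0.083 × (4866/821.878) = 0.491.

0.491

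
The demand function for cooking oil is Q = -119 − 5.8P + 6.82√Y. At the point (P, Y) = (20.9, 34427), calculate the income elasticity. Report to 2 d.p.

At P = 20.9, Y = 34427: Q = 1025.198.
Holding P constant, ∂Q/∂Y = 6.82/(2√Y) = 0.0183783.
η_Y = (∂Q/∂Y)·(Y/Q) = 0.0183783 × (34427/1025.198) = 0.62.

0.62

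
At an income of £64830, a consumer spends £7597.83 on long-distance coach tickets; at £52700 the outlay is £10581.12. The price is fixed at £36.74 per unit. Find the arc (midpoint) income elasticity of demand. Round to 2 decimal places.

-1.59

With a constant price, Q₁ = 7597.83/36.74 = 206.800 and Q₂ = 10581.12/36.74 = 288.000 (equivalently, work directly with expenditure since P cancels).
Midpoint %ΔQ = (10581.12 − 7597.83)/9089.48 = 0.32821; midpoint %ΔI = (52700 − 64830)/58765 = -0.20642.
η = 0.32821 / -0.20642 = -1.59.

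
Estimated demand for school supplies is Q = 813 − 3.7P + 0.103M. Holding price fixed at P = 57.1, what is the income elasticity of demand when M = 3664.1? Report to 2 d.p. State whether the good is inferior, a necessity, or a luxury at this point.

0.39 (necessity)

At P = 57.1, M = 3664.1: Q = 979.132.
Holding P constant, ∂Q/∂M = 0.103.
η_M = (∂Q/∂M)·(M/Q) = 0.103 × (3664.1/979.132) = 0.39.
Since 0 < η < 1, this is a necessity.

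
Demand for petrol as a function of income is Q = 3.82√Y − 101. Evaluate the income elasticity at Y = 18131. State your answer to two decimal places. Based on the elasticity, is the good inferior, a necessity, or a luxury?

At Y = 18131: Q = 413.368.
dQ/dY = 3.82/(2√Y) = 0.0141848 at this income.
η = (dQ/dY)·(Y/Q) = 0.0141848 × (18131/413.368) = 0.62.
Since 0 < η < 1, the good is a necessity.

0.62 (necessity)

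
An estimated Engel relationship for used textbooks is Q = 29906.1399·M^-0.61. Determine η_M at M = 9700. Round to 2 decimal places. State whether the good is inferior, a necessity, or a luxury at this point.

For Q = A·M^β the income elasticity is constant and equal to β.
Here β = -0.61, so η = -0.61.
Since η < 0, the good is an inferior good.

-0.61 (inferior good)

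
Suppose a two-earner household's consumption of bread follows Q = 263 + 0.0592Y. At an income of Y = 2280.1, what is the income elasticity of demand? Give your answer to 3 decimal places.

At Y = 2280.1: Q = 397.982.
dQ/dY = 0.0592.
η = (dQ/dY)·(Y/Q) = 0.0592 × (2280.1/397.982) = 0.339.

0.339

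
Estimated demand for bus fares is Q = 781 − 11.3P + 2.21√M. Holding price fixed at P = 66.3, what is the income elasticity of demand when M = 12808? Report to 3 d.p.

0.444

At P = 66.3, M = 12808: Q = 281.921.
Holding P constant, ∂Q/∂M = 2.21/(2√M) = 0.00976386.
η_M = (∂Q/∂M)·(M/Q) = 0.00976386 × (12808/281.921) = 0.444.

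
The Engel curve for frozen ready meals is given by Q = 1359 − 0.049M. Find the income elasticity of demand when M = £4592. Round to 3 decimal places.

-0.198

At M = 4592: Q = 1133.992.
dQ/dM = −0.049.
η = (dQ/dM)·(M/Q) = -0.049 × (4592/1133.992) = -0.198.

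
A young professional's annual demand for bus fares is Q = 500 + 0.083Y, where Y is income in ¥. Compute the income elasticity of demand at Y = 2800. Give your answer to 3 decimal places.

0.317

At Y = 2800: Q = 732.400.
dQ/dY = 0.083.
η = (dQ/dY)·(Y/Q) = 0.083 × (2800/732.400) = 0.317.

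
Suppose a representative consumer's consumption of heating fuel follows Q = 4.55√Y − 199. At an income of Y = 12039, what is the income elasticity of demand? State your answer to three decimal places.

0.831

At Y = 12039: Q = 300.237.
dQ/dY = 4.55/(2√Y) = 0.0207341 at this income.
η = (dQ/dY)·(Y/Q) = 0.0207341 × (12039/300.237) = 0.831.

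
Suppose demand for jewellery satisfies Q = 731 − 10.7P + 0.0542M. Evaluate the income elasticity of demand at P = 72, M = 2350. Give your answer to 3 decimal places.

At P = 72, M = 2350: Q = 87.970.
Holding P constant, ∂Q/∂M = 0.0542.
η_M = (∂Q/∂M)·(M/Q) = 0.0542 × (2350/87.970) = 1.448.

1.448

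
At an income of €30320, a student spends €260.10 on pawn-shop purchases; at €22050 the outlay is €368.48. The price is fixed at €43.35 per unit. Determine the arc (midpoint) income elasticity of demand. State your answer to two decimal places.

With a constant price, Q₁ = 260.10/43.35 = 6.000 and Q₂ = 368.48/43.35 = 8.500 (equivalently, work directly with expenditure since P cancels).
Midpoint %ΔQ = (368.48 − 260.10)/314.29 = 0.34484; midpoint %ΔI = (22050 − 30320)/26185 = -0.31583.
η = 0.34484 / -0.31583 = -1.09.

-1.09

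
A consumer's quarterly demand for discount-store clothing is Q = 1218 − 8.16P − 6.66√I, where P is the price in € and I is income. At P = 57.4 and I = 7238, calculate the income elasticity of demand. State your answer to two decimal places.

-1.55

At P = 57.4, I = 7238: Q = 183.007.
Holding P constant, ∂Q/∂I = -6.66/(2√I) = -0.0391413.
η_I = (∂Q/∂I)·(I/Q) = -0.0391413 × (7238/183.007) = -1.55.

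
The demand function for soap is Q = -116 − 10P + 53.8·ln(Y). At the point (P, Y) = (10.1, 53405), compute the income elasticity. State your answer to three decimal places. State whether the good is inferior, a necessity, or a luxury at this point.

0.146 (necessity)

At P = 10.1, Y = 53405: Q = 368.648.
Holding P constant, ∂Q/∂Y = 53.8/Y = 0.0010074.
η_Y = (∂Q/∂Y)·(Y/Q) = 0.0010074 × (53405/368.648) = 0.146.
Since 0 < η < 1, this is a necessity.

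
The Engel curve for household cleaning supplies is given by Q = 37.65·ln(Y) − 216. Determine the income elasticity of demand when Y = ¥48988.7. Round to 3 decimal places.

At Y = 48988.7: Q = 190.595.
dQ/dY = 37.65/Y = 0.000768545 at this income.
η = (dQ/dY)·(Y/Q) = 0.000768545 × (48988.7/190.595) = 0.198.

0.198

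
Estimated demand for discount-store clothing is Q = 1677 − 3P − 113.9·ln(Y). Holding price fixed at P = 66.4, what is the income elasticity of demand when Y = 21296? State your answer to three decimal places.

-0.332

At P = 66.4, Y = 21296: Q = 342.641.
Holding P constant, ∂Q/∂Y = -113.9/Y = -0.00534842.
η_Y = (∂Q/∂Y)·(Y/Q) = -0.00534842 × (21296/342.641) = -0.332.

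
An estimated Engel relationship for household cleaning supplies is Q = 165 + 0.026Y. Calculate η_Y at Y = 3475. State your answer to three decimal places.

0.354

At Y = 3475: Q = 255.350.
dQ/dY = 0.026.
η = (dQ/dY)·(Y/Q) = 0.026 × (3475/255.350) = 0.354.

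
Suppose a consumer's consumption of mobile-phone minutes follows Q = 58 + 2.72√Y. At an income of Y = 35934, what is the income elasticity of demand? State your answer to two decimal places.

At Y = 35934: Q = 573.610.
dQ/dY = 2.72/(2√Y) = 0.00717441 at this income.
η = (dQ/dY)·(Y/Q) = 0.00717441 × (35934/573.610) = 0.45.

0.45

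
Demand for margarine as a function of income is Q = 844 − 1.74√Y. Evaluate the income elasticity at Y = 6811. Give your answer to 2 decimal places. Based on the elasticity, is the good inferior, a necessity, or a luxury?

-0.10 (inferior good)

At Y = 6811: Q = 700.400.
dQ/dY = -1.74/(2√Y) = -0.0105418 at this income.
η = (dQ/dY)·(Y/Q) = -0.0105418 × (6811/700.400) = -0.10.
Since η < 0, the good is an inferior good.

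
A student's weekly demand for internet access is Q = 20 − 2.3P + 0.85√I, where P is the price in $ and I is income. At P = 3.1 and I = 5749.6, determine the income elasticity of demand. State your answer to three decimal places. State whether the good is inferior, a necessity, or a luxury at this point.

At P = 3.1, I = 5749.6: Q = 77.322.
Holding P constant, ∂Q/∂I = 0.85/(2√I) = 0.00560493.
η_I = (∂Q/∂I)·(I/Q) = 0.00560493 × (5749.6/77.322) = 0.417.
Since 0 < η < 1, this is a necessity.

0.417 (necessity)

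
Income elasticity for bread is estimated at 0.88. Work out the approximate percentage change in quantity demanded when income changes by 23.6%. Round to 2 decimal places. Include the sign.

20.77%

%ΔQ ≈ η × %ΔI = 0.88 × 23.6% = 20.77%.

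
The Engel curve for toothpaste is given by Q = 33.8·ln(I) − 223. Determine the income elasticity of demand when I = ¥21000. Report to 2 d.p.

0.30

At I = 21000: Q = 113.387.
dQ/dI = 33.8/I = 0.00160952 at this income.
η = (dQ/dI)·(I/Q) = 0.00160952 × (21000/113.387) = 0.30.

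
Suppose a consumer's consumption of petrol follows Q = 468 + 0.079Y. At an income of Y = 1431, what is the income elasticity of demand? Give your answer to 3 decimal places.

0.195

At Y = 1431: Q = 581.049.
dQ/dY = 0.079.
η = (dQ/dY)·(Y/Q) = 0.079 × (1431/581.049) = 0.195.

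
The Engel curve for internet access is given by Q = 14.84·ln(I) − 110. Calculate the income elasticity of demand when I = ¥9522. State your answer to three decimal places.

At I = 9522: Q = 25.955.
dQ/dI = 14.84/I = 0.0015585 at this income.
η = (dQ/dI)·(I/Q) = 0.0015585 × (9522/25.955) = 0.572.

0.572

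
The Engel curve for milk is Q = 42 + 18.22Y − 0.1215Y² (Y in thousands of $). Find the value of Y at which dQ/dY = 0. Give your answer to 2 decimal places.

dQ/dY = 18.22 − 0.243Y.
The good is inferior where dQ/dY < 0. Setting dQ/dY = 0 gives Y = 18.22 / 0.243 = 74.98.

74.98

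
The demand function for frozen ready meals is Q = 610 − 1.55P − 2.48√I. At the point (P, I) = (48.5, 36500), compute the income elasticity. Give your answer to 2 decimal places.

-3.88

At P = 48.5, I = 36500: Q = 61.022.
Holding P constant, ∂Q/∂I = -2.48/(2√I) = -0.00649046.
η_I = (∂Q/∂I)·(I/Q) = -0.00649046 × (36500/61.022) = -3.88.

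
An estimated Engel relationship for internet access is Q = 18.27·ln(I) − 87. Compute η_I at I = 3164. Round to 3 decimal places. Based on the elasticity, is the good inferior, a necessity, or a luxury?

At I = 3164: Q = 60.249.
dQ/dI = 18.27/I = 0.00577434 at this income.
η = (dQ/dI)·(I/Q) = 0.00577434 × (3164/60.249) = 0.303.
Since 0 < η < 1, the good is a necessity.

0.303 (necessity)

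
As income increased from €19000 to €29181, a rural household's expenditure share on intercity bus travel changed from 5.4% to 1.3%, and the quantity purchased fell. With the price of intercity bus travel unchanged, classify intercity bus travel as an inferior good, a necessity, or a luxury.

inferior good

Quantity demanded falls as income rises, so η < 0.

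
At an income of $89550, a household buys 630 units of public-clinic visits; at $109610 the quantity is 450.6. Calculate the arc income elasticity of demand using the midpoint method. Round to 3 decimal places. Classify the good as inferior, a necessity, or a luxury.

ΔQ = 450.6 − 630 = -179.4; midpoint Q̄ = (630 + 450.6)/2 = 540.3.
ΔI = 109610 − 89550 = 20060; midpoint Ī = (89550 + 109610)/2 = 99580.
η = (ΔQ/Q̄) ÷ (ΔI/Ī) = (-179.4/540.3) ÷ (20060/99580) = -1.648.
η < 0 ⇒ inferior good.

-1.648 (inferior good)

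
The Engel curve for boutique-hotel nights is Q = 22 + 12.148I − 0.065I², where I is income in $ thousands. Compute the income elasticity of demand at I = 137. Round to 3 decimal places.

At I = 137: Q = 466.2910.
dQ/dI = 12.148 − 0.13I = -5.66200.
η = (dQ/dI)·(I/Q) = -5.66200 × (137/466.2910) = -1.664.

-1.664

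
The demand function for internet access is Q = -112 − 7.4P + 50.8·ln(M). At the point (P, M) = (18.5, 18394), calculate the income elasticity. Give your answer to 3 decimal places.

At P = 18.5, M = 18394: Q = 249.945.
Holding P constant, ∂Q/∂M = 50.8/M = 0.00276177.
η_M = (∂Q/∂M)·(M/Q) = 0.00276177 × (18394/249.945) = 0.203.

0.203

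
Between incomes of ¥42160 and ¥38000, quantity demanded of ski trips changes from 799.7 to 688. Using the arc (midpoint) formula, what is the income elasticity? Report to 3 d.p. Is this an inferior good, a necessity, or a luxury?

1.447 (luxury)

ΔQ = 688 − 799.7 = -111.7; midpoint Q̄ = (799.7 + 688)/2 = 743.85.
ΔI = 38000 − 42160 = -4160; midpoint Ī = (42160 + 38000)/2 = 40080.
η = (ΔQ/Q̄) ÷ (ΔI/Ī) = (-111.7/743.85) ÷ (-4160/40080) = 1.447.
η > 1 ⇒ luxury.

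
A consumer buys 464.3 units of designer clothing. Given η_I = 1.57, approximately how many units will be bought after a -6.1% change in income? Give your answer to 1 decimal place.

419.8

%ΔQ ≈ η × %ΔI = 1.57 × (-6.1%) = -9.577%.
New Q ≈ 464.3 × (1 − 0.09577) = 419.8.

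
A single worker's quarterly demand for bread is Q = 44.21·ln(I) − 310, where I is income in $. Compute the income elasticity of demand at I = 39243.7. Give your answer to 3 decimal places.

0.280

At I = 39243.7: Q = 157.633.
dQ/dI = 44.21/I = 0.00112655 at this income.
η = (dQ/dI)·(I/Q) = 0.00112655 × (39243.7/157.633) = 0.280.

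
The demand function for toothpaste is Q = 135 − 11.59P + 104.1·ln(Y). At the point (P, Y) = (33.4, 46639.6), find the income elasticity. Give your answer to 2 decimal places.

0.12

At P = 33.4, Y = 46639.6: Q = 866.990.
Holding P constant, ∂Q/∂Y = 104.1/Y = 0.00223201.
η_Y = (∂Q/∂Y)·(Y/Q) = 0.00223201 × (46639.6/866.990) = 0.12.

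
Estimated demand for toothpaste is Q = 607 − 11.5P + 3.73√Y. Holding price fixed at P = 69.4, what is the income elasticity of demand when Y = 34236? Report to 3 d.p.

0.691

At P = 69.4, Y = 34236: Q = 499.061.
Holding P constant, ∂Q/∂Y = 3.73/(2√Y) = 0.0100795.
η_Y = (∂Q/∂Y)·(Y/Q) = 0.0100795 × (34236/499.061) = 0.691.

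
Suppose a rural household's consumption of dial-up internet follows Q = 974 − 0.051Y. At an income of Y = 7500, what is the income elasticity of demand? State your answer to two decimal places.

At Y = 7500: Q = 591.500.
dQ/dY = −0.051.
η = (dQ/dY)·(Y/Q) = -0.051 × (7500/591.500) = -0.65.

-0.65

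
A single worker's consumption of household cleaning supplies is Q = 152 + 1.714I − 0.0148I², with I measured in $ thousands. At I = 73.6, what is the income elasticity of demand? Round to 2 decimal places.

At I = 73.6: Q = 197.9794.
dQ/dI = 1.714 − 0.0296I = -0.46456.
η = (dQ/dI)·(I/Q) = -0.46456 × (73.6/197.9794) = -0.17.

-0.17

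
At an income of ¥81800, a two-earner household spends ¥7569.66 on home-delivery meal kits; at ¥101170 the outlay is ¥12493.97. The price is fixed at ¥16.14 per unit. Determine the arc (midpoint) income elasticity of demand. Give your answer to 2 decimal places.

2.32

With a constant price, Q₁ = 7569.66/16.14 = 469.000 and Q₂ = 12493.97/16.14 = 774.100 (equivalently, work directly with expenditure since P cancels).
Midpoint %ΔQ = (12493.97 − 7569.66)/10031.81 = 0.49087; midpoint %ΔI = (101170 − 81800)/91485 = 0.21173.
η = 0.49087 / 0.21173 = 2.32.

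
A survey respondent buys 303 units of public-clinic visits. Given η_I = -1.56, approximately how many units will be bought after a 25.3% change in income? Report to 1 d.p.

183.4

%ΔQ ≈ η × %ΔI = -1.56 × 25.3% = -39.468%.
New Q ≈ 303 × (1 − 0.39468) = 183.4.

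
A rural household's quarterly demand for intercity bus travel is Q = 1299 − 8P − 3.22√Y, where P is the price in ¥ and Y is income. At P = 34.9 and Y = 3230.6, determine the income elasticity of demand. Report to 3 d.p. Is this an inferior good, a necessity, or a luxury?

-0.109 (inferior good)

At P = 34.9, Y = 3230.6: Q = 836.780.
Holding P constant, ∂Q/∂Y = -3.22/(2√Y) = -0.0283259.
η_Y = (∂Q/∂Y)·(Y/Q) = -0.0283259 × (3230.6/836.780) = -0.109.
Since η < 0, this is an inferior good.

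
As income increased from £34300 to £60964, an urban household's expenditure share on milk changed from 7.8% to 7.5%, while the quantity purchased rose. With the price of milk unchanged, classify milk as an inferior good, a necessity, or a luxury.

Quantity rises but the budget share falls as income rises, so 0 < η < 1.

necessity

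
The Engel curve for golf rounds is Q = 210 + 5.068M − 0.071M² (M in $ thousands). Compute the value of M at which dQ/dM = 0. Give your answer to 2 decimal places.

35.69

dQ/dM = 5.068 − 0.142M.
The good is inferior where dQ/dM < 0. Setting dQ/dM = 0 gives M = 5.068 / 0.142 = 35.69.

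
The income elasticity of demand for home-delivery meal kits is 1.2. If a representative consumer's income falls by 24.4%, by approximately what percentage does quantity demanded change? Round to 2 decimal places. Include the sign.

%ΔQ ≈ η × %ΔI = 1.2 × (-24.4%) = -29.28%.

-29.28%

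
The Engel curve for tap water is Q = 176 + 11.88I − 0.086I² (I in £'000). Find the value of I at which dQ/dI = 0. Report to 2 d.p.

dQ/dI = 11.88 − 0.172I.
The good is inferior where dQ/dI < 0. Setting dQ/dI = 0 gives I = 11.88 / 0.172 = 69.07.

69.07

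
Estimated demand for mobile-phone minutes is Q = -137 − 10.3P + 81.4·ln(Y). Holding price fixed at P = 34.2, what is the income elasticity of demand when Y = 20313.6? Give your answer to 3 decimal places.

0.256

At P = 34.2, Y = 20313.6: Q = 318.150.
Holding P constant, ∂Q/∂Y = 81.4/Y = 0.00400717.
η_Y = (∂Q/∂Y)·(Y/Q) = 0.00400717 × (20313.6/318.150) = 0.256.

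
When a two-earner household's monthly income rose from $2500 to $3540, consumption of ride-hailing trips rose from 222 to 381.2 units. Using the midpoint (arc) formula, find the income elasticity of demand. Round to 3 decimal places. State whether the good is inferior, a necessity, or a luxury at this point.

1.533 (luxury)

ΔQ = 381.2 − 222 = 159.2; midpoint Q̄ = (222 + 381.2)/2 = 301.6.
ΔI = 3540 − 2500 = 1040; midpoint Ī = (2500 + 3540)/2 = 3020.
η = (ΔQ/Q̄) ÷ (ΔI/Ī) = (159.2/301.6) ÷ (1040/3020) = 1.533.
η > 1 ⇒ luxury.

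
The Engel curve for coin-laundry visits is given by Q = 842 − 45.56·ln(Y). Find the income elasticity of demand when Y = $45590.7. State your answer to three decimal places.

-0.129

At Y = 45590.7: Q = 353.257.
dQ/dY = -45.56/Y = -0.000999327 at this income.
η = (dQ/dY)·(Y/Q) = -0.000999327 × (45590.7/353.257) = -0.129.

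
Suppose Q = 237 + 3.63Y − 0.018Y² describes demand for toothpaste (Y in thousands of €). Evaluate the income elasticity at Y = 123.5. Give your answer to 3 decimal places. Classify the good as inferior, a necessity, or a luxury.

At Y = 123.5: Q = 410.7645.
dQ/dY = 3.63 − 0.036Y = -0.81600.
η = (dQ/dY)·(Y/Q) = -0.81600 × (123.5/410.7645) = -0.245.
η < 0 ⇒ inferior good.

-0.245 (inferior good)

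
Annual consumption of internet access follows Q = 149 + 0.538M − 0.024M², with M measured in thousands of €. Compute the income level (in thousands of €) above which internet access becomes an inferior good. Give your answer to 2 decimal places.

dQ/dM = 0.538 − 0.048M.
The good is inferior where dQ/dM < 0. Setting dQ/dM = 0 gives M = 0.538 / 0.048 = 11.21.

11.21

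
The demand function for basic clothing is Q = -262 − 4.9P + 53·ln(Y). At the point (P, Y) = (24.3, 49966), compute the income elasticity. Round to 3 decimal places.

0.276

At P = 24.3, Y = 49966: Q = 192.342.
Holding P constant, ∂Q/∂Y = 53/Y = 0.00106072.
η_Y = (∂Q/∂Y)·(Y/Q) = 0.00106072 × (49966/192.342) = 0.276.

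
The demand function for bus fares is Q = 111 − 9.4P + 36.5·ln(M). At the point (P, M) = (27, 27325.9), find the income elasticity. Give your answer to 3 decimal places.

At P = 27, M = 27325.9: Q = 230.069.
Holding P constant, ∂Q/∂M = 36.5/M = 0.00133573.
η_M = (∂Q/∂M)·(M/Q) = 0.00133573 × (27325.9/230.069) = 0.159.

0.159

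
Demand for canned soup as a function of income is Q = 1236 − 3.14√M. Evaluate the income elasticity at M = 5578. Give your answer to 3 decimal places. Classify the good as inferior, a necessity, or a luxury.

At M = 5578: Q = 1001.486.
dQ/dM = -3.14/(2√M) = -0.0210213 at this income.
η = (dQ/dM)·(M/Q) = -0.0210213 × (5578/1001.486) = -0.117.
Since η < 0, the good is an inferior good.

-0.117 (inferior good)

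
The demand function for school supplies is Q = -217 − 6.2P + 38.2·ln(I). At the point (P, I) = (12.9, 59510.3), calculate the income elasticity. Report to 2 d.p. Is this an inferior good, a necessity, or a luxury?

0.31 (necessity)

At P = 12.9, I = 59510.3: Q = 122.987.
Holding P constant, ∂Q/∂I = 38.2/I = 0.000641906.
η_I = (∂Q/∂I)·(I/Q) = 0.000641906 × (59510.3/122.987) = 0.31.
Since 0 < η < 1, this is a necessity.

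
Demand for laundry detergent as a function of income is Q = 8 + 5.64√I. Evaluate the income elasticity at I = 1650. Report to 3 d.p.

At I = 1650: Q = 237.098.
dQ/dI = 5.64/(2√I) = 0.0694236 at this income.
η = (dQ/dI)·(I/Q) = 0.0694236 × (1650/237.098) = 0.483.

0.483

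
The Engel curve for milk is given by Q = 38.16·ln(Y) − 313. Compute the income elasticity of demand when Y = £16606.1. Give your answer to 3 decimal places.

0.660

At Y = 16606.1: Q = 57.821.
dQ/dY = 38.16/Y = 0.00229795 at this income.
η = (dQ/dY)·(Y/Q) = 0.00229795 × (16606.1/57.821) = 0.660.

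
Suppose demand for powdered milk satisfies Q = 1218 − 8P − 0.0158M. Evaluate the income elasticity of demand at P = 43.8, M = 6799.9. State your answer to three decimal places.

At P = 43.8, M = 6799.9: Q = 760.162.
Holding P constant, ∂Q/∂M = −0.0158.
η_M = (∂Q/∂M)·(M/Q) = -0.0158 × (6799.9/760.162) = -0.141.

-0.141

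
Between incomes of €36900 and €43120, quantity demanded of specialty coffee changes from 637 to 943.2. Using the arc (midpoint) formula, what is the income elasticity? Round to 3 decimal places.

2.493

ΔQ = 943.2 − 637 = 306.2; midpoint Q̄ = (637 + 943.2)/2 = 790.1.
ΔI = 43120 − 36900 = 6220; midpoint Ī = (36900 + 43120)/2 = 40010.
η = (ΔQ/Q̄) ÷ (ΔI/Ī) = (306.2/790.1) ÷ (6220/40010) = 2.493.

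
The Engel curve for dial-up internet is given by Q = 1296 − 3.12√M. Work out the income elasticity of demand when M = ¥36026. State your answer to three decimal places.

-0.421

At M = 36026: Q = 703.808.
dQ/dM = -3.12/(2√M) = -0.00821895 at this income.
η = (dQ/dM)·(M/Q) = -0.00821895 × (36026/703.808) = -0.421.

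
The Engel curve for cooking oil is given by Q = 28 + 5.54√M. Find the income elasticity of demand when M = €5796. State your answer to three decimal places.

At M = 5796: Q = 449.768.
dQ/dM = 5.54/(2√M) = 0.0363844 at this income.
η = (dQ/dM)·(M/Q) = 0.0363844 × (5796/449.768) = 0.469.

0.469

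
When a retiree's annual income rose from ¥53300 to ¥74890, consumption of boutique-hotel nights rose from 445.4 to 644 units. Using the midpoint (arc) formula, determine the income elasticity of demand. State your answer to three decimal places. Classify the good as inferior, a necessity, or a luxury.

ΔQ = 644 − 445.4 = 198.6; midpoint Q̄ = (445.4 + 644)/2 = 544.7.
ΔI = 74890 − 53300 = 21590; midpoint Ī = (53300 + 74890)/2 = 64095.
η = (ΔQ/Q̄) ÷ (ΔI/Ī) = (198.6/544.7) ÷ (21590/64095) = 1.082.
η > 1 ⇒ luxury.

1.082 (luxury)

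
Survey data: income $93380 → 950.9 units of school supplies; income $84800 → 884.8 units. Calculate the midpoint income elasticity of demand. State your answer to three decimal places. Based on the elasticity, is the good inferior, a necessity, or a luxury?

0.748 (necessity)

ΔQ = 884.8 − 950.9 = -66.1; midpoint Q̄ = (950.9 + 884.8)/2 = 917.85.
ΔI = 84800 − 93380 = -8580; midpoint Ī = (93380 + 84800)/2 = 89090.
η = (ΔQ/Q̄) ÷ (ΔI/Ī) = (-66.1/917.85) ÷ (-8580/89090) = 0.748.
0 < η < 1 ⇒ necessity.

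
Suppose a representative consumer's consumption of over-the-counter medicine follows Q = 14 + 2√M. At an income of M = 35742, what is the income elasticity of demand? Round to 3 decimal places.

At M = 35742: Q = 392.111.
dQ/dM = 2/(2√M) = 0.00528945 at this income.
η = (dQ/dM)·(M/Q) = 0.00528945 × (35742/392.111) = 0.482.

0.482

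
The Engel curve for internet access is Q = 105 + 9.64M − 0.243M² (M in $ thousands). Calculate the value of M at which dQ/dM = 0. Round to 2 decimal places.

dQ/dM = 9.64 − 0.486M.
The good is inferior where dQ/dM < 0. Setting dQ/dM = 0 gives M = 9.64 / 0.486 = 19.84.

19.84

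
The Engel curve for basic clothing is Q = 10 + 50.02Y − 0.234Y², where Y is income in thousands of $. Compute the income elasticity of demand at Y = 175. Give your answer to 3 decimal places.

At Y = 175: Q = 1597.2500.
dQ/dY = 50.02 − 0.468Y = -31.88000.
η = (dQ/dY)·(Y/Q) = -31.88000 × (175/1597.2500) = -3.493.

-3.493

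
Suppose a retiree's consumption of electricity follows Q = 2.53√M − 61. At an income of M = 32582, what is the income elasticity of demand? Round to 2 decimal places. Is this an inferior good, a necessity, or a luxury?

At M = 32582: Q = 395.677.
dQ/dM = 2.53/(2√M) = 0.00700812 at this income.
η = (dQ/dM)·(M/Q) = 0.00700812 × (32582/395.677) = 0.58.
Since 0 < η < 1, the good is a necessity.

0.58 (necessity)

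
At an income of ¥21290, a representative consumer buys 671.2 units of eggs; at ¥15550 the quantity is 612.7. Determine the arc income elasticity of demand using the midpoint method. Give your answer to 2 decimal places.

0.29

ΔQ = 612.7 − 671.2 = -58.5; midpoint Q̄ = (671.2 + 612.7)/2 = 641.95.
ΔI = 15550 − 21290 = -5740; midpoint Ī = (21290 + 15550)/2 = 18420.
η = (ΔQ/Q̄) ÷ (ΔI/Ī) = (-58.5/641.95) ÷ (-5740/18420) = 0.29.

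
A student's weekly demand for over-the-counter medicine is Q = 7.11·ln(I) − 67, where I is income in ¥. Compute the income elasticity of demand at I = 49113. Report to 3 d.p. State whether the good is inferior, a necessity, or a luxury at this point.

At I = 49113: Q = 9.801.
dQ/dI = 7.11/I = 0.000144768 at this income.
η = (dQ/dI)·(I/Q) = 0.000144768 × (49113/9.801) = 0.725.
Since 0 < η < 1, the good is a necessity.

0.725 (necessity)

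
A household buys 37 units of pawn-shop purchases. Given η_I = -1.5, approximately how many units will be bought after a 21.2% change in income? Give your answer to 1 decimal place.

25.2

%ΔQ ≈ η × %ΔI = -1.5 × 21.2% = -31.8%.
New Q ≈ 37 × (1 − 0.318) = 25.2.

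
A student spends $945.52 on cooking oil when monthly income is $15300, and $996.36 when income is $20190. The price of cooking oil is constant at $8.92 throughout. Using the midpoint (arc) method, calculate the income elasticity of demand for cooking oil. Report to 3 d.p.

0.190

With a constant price, Q₁ = 945.52/8.92 = 106.000 and Q₂ = 996.36/8.92 = 111.700 (equivalently, work directly with expenditure since P cancels).
Midpoint %ΔQ = (996.36 − 945.52)/970.94 = 0.05236; midpoint %ΔI = (20190 − 15300)/17745 = 0.27557.
η = 0.05236 / 0.27557 = 0.190.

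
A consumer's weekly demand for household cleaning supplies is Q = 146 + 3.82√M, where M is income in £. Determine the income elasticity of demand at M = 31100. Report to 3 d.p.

At M = 31100: Q = 819.664.
dQ/dM = 3.82/(2√M) = 0.0108306 at this income.
η = (dQ/dM)·(M/Q) = 0.0108306 × (31100/819.664) = 0.411.

0.411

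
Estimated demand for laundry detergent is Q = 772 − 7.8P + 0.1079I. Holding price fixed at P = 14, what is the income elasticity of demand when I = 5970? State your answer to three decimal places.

At P = 14, I = 5970: Q = 1306.963.
Holding P constant, ∂Q/∂I = 0.1079.
η_I = (∂Q/∂I)·(I/Q) = 0.1079 × (5970/1306.963) = 0.493.

0.493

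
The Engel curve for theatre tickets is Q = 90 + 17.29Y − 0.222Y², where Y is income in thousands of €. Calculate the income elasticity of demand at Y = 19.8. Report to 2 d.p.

0.49

At Y = 19.8: Q = 345.3091.
dQ/dY = 17.29 − 0.444Y = 8.49880.
η = (dQ/dY)·(Y/Q) = 8.49880 × (19.8/345.3091) = 0.49.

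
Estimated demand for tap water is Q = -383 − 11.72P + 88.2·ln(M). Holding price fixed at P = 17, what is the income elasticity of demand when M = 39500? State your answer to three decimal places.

0.251

At P = 17, M = 39500: Q = 351.274.
Holding P constant, ∂Q/∂M = 88.2/M = 0.00223291.
η_M = (∂Q/∂M)·(M/Q) = 0.00223291 × (39500/351.274) = 0.251.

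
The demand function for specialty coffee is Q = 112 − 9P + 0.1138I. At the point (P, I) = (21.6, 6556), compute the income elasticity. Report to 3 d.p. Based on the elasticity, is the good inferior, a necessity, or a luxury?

1.124 (luxury)

At P = 21.6, I = 6556: Q = 663.673.
Holding P constant, ∂Q/∂I = 0.1138.
η_I = (∂Q/∂I)·(I/Q) = 0.1138 × (6556/663.673) = 1.124.
Since η > 1, this is a luxury.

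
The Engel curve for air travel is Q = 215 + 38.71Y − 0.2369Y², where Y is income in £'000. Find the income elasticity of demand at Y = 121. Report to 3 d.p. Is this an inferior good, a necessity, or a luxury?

At Y = 121: Q = 1430.4571.
dQ/dY = 38.71 − 0.4738Y = -18.61980.
η = (dQ/dY)·(Y/Q) = -18.61980 × (121/1430.4571) = -1.575.
η < 0 ⇒ inferior good.

-1.575 (inferior good)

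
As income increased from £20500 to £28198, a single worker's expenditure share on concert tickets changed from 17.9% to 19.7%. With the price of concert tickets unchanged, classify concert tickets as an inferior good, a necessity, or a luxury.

luxury

The budget share rises as income rises, so η > 1.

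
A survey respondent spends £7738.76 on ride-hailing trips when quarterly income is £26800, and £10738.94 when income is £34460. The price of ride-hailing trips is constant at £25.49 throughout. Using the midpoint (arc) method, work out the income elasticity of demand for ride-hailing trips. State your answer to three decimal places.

1.299

With a constant price, Q₁ = 7738.76/25.49 = 303.600 and Q₂ = 10738.94/25.49 = 421.300 (equivalently, work directly with expenditure since P cancels).
Midpoint %ΔQ = (10738.94 − 7738.76)/9238.85 = 0.32474; midpoint %ΔI = (34460 − 26800)/30630 = 0.25008.
η = 0.32474 / 0.25008 = 1.299.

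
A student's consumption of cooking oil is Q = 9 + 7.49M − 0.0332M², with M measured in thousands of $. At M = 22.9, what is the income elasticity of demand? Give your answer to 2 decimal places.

At M = 22.9: Q = 163.1106.
dQ/dM = 7.49 − 0.0664M = 5.96944.
η = (dQ/dM)·(M/Q) = 5.96944 × (22.9/163.1106) = 0.84.

0.84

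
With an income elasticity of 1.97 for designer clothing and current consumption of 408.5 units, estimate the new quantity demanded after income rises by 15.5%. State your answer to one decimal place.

533.2

%ΔQ ≈ η × %ΔI = 1.97 × 15.5% = 30.535%.
New Q ≈ 408.5 × (1 + 0.30535) = 533.2.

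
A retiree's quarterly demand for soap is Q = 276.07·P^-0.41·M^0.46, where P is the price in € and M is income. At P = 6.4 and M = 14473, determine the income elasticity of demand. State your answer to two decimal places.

For a multiplicative demand Q = A·P^α·M^β, the income elasticity is β everywhere.
Here β = 0.46, so η = 0.46.

0.46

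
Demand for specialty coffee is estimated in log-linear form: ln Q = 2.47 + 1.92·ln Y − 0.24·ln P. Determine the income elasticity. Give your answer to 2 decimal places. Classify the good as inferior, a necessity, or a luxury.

1.92 (luxury)

In a log-linear demand, the coefficient on ln Y is the income elasticity.
So η = 1.92.
η > 1 ⇒ luxury.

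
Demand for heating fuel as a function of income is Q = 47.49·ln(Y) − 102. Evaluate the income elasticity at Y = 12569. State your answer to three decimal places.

At Y = 12569: Q = 346.258.
dQ/dY = 47.49/Y = 0.00377834 at this income.
η = (dQ/dY)·(Y/Q) = 0.00377834 × (12569/346.258) = 0.137.

0.137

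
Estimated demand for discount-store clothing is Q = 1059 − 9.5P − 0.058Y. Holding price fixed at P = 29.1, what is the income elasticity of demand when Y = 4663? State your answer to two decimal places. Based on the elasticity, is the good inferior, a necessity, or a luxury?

At P = 29.1, Y = 4663: Q = 512.096.
Holding P constant, ∂Q/∂Y = −0.058.
η_Y = (∂Q/∂Y)·(Y/Q) = -0.058 × (4663/512.096) = -0.53.
Since η < 0, this is an inferior good.

-0.53 (inferior good)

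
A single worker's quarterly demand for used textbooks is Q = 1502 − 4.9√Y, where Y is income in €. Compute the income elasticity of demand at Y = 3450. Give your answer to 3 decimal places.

At Y = 3450: Q = 1214.190.
dQ/dY = -4.9/(2√Y) = -0.0417116 at this income.
η = (dQ/dY)·(Y/Q) = -0.0417116 × (3450/1214.190) = -0.119.

-0.119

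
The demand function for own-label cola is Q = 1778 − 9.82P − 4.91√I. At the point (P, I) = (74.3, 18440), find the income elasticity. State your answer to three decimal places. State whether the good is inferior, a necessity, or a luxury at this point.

-0.874 (inferior good)

At P = 74.3, I = 18440: Q = 381.626.
Holding P constant, ∂Q/∂I = -4.91/(2√I) = -0.0180789.
η_I = (∂Q/∂I)·(I/Q) = -0.0180789 × (18440/381.626) = -0.874.
Since η < 0, this is an inferior good.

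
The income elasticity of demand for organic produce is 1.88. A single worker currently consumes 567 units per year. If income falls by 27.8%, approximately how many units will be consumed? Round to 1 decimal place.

270.7

%ΔQ ≈ η × %ΔI = 1.88 × (-27.8%) = -52.264%.
New Q ≈ 567 × (1 − 0.52264) = 270.7.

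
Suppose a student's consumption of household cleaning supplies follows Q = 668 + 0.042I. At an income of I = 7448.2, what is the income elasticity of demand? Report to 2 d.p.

0.32

At I = 7448.2: Q = 980.824.
dQ/dI = 0.042.
η = (dQ/dI)·(I/Q) = 0.042 × (7448.2/980.824) = 0.32.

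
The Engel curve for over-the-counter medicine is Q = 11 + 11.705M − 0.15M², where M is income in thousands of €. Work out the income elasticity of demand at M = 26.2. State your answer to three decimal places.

0.469

At M = 26.2: Q = 214.7050.
dQ/dM = 11.705 − 0.3M = 3.84500.
η = (dQ/dM)·(M/Q) = 3.84500 × (26.2/214.7050) = 0.469.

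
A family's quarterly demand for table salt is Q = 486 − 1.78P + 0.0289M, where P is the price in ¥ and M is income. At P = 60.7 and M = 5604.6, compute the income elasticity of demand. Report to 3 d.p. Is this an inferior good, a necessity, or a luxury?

At P = 60.7, M = 5604.6: Q = 539.927.
Holding P constant, ∂Q/∂M = 0.0289.
η_M = (∂Q/∂M)·(M/Q) = 0.0289 × (5604.6/539.927) = 0.300.
Since 0 < η < 1, this is a necessity.

0.300 (necessity)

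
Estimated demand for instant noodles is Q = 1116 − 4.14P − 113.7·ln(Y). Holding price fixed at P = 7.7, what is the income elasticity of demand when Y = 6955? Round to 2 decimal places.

-1.45

At P = 7.7, Y = 6955: Q = 78.194.
Holding P constant, ∂Q/∂Y = -113.7/Y = -0.016348.
η_Y = (∂Q/∂Y)·(Y/Q) = -0.016348 × (6955/78.194) = -1.45.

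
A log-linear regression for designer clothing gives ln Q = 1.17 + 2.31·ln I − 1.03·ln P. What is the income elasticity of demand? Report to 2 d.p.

In a log-linear demand, the coefficient on ln I is the income elasticity.
So η = 2.31.

2.31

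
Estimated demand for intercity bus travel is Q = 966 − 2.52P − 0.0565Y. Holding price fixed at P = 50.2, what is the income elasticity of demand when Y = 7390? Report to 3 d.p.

At P = 50.2, Y = 7390: Q = 421.961.
Holding P constant, ∂Q/∂Y = −0.0565.
η_Y = (∂Q/∂Y)·(Y/Q) = -0.0565 × (7390/421.961) = -0.990.

-0.990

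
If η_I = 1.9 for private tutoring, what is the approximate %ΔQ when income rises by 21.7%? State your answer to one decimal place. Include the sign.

%ΔQ ≈ η × %ΔI = 1.9 × 21.7% = 41.2%.

41.2%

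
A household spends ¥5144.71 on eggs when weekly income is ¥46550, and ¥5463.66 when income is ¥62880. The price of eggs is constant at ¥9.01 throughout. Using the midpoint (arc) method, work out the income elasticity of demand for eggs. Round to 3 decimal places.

With a constant price, Q₁ = 5144.71/9.01 = 571.000 and Q₂ = 5463.66/9.01 = 606.400 (equivalently, work directly with expenditure since P cancels).
Midpoint %ΔQ = (5463.66 − 5144.71)/5304.19 = 0.06013; midpoint %ΔI = (62880 − 46550)/54715 = 0.29846.
η = 0.06013 / 0.29846 = 0.201.

0.201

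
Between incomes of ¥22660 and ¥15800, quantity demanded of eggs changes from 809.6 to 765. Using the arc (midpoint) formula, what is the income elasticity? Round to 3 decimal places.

ΔQ = 765 − 809.6 = -44.6; midpoint Q̄ = (809.6 + 765)/2 = 787.3.
ΔI = 15800 − 22660 = -6860; midpoint Ī = (22660 + 15800)/2 = 19230.
η = (ΔQ/Q̄) ÷ (ΔI/Ī) = (-44.6/787.3) ÷ (-6860/19230) = 0.159.

0.159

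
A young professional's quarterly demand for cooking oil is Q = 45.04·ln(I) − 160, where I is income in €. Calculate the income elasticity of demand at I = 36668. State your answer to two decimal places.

0.14

At I = 36668: Q = 313.355.
dQ/dI = 45.04/I = 0.00122832 at this income.
η = (dQ/dI)·(I/Q) = 0.00122832 × (36668/313.355) = 0.14.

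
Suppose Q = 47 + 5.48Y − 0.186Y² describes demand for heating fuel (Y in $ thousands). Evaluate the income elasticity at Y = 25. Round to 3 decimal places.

At Y = 25: Q = 67.7500.
dQ/dY = 5.48 − 0.372Y = -3.82000.
η = (dQ/dY)·(Y/Q) = -3.82000 × (25/67.7500) = -1.410.

-1.410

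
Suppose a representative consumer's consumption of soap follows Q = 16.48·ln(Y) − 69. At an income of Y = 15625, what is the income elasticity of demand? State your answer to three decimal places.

0.183

At Y = 15625: Q = 90.141.
dQ/dY = 16.48/Y = 0.00105472 at this income.
η = (dQ/dY)·(Y/Q) = 0.00105472 × (15625/90.141) = 0.183.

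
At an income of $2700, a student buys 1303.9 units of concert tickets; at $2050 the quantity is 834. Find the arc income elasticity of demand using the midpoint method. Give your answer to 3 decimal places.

1.606

ΔQ = 834 − 1303.9 = -469.9; midpoint Q̄ = (1303.9 + 834)/2 = 1068.95.
ΔI = 2050 − 2700 = -650; midpoint Ī = (2700 + 2050)/2 = 2375.
η = (ΔQ/Q̄) ÷ (ΔI/Ī) = (-469.9/1068.95) ÷ (-650/2375) = 1.606.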